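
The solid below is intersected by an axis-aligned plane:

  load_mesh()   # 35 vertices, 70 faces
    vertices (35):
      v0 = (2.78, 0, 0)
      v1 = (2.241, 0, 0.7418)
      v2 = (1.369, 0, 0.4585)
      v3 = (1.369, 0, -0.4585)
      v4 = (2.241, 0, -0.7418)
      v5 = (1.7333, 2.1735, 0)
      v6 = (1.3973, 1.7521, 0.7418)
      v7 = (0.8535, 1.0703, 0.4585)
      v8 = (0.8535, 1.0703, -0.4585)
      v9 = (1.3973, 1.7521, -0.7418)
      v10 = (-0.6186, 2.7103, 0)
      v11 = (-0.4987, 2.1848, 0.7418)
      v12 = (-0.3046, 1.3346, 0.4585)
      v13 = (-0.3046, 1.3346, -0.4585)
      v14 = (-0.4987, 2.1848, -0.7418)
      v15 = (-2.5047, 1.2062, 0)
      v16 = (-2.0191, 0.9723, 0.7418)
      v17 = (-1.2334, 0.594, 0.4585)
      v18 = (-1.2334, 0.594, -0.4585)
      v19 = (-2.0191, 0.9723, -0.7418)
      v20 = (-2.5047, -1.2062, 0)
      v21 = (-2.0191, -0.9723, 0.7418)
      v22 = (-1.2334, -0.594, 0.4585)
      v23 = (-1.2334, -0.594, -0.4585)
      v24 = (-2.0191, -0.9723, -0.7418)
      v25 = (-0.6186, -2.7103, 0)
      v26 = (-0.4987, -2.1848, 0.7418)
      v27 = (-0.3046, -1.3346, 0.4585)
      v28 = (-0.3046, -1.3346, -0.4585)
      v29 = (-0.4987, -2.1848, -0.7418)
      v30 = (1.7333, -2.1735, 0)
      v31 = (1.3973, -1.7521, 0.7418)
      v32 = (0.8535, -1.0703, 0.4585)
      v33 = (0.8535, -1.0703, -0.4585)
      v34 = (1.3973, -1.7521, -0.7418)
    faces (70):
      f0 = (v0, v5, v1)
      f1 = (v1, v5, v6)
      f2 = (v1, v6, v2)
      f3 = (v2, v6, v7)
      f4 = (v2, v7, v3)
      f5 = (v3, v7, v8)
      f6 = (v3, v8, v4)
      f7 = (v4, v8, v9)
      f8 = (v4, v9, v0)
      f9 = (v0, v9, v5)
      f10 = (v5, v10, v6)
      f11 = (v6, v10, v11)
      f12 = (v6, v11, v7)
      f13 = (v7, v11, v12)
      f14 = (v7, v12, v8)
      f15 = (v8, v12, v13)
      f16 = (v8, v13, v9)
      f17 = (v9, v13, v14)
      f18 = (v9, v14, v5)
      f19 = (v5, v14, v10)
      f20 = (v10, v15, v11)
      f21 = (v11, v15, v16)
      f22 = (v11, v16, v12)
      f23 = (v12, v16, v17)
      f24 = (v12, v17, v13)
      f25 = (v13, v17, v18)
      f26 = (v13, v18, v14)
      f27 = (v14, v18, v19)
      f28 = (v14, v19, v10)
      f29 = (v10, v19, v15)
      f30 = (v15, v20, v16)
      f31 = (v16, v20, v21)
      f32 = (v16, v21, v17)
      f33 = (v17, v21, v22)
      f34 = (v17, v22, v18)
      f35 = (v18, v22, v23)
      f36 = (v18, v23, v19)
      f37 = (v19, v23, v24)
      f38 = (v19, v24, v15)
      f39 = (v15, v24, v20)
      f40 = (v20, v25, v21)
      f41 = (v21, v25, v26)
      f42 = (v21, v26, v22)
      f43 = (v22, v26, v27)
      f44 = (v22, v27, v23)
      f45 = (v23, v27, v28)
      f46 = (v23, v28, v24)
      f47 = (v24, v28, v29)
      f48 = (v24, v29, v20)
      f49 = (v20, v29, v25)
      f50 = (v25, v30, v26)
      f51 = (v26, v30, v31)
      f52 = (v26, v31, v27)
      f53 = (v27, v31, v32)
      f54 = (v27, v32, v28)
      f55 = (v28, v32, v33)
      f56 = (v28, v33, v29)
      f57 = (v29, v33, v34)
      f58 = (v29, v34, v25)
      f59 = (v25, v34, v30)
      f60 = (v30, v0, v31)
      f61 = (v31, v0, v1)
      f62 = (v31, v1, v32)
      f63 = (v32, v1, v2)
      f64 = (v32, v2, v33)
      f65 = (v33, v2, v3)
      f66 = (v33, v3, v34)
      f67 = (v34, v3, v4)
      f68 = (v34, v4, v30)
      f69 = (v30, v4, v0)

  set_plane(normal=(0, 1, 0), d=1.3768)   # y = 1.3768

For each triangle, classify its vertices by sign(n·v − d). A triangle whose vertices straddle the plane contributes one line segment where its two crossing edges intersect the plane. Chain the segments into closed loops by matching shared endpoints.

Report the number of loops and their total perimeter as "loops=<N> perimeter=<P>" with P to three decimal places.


loops=1 perimeter=10.283

Straddling triangles (18 of 70):
  (v0,v5,v1) [-+-] → (2.11697, 1.3768, 0)–(1.9194, 1.3768, 0.271908)  len=0.3361
  (v1,v5,v6) [-++] → (1.9194, 1.3768, 0.271908)–(1.57802, 1.3768, 0.7418)  len=0.5808
  (v1,v6,v2) [-+-] → (1.57802, 1.3768, 0.7418)–(1.39124, 1.3768, 0.681117)  len=0.1964
  (v2,v6,v7) [-+-] → (1.39124, 1.3768, 0.681117)–(1.09796, 1.3768, 0.585856)  len=0.3084
  (v4,v8,v9) [--+] → (1.09796, 1.3768, -0.585856)–(1.57802, 1.3768, -0.7418)  len=0.5048
  (v4,v9,v0) [-+-] → (1.57802, 1.3768, -0.7418)–(1.69347, 1.3768, -0.582906)  len=0.1964
  (v0,v9,v5) [-++] → (1.69347, 1.3768, -0.582906)–(2.11697, 1.3768, 0)  len=0.7205
  (v6,v11,v7) [++-] → (0.48163, 1.3768, 0.536411)–(1.09796, 1.3768, 0.585856)  len=0.6183
  (v7,v11,v12) [-+-] → (0.48163, 1.3768, 0.536411)–(-0.314234, 1.3768, 0.472562)  len=0.7984
  (v8,v13,v9) [--+] → (-0.132576, 1.3768, -0.487135)–(1.09796, 1.3768, -0.585856)  len=1.2345
  (v9,v13,v14) [+-+] → (-0.132576, 1.3768, -0.487135)–(-0.314234, 1.3768, -0.472562)  len=0.1822
  (v10,v15,v11) [+-+] → (-2.29077, 1.3768, 0)–(-2.15499, 1.3768, 0.129318)  len=0.1875
  (v11,v15,v16) [+--] → (-2.15499, 1.3768, 0.129318)–(-1.51188, 1.3768, 0.7418)  len=0.8881
  (v11,v16,v12) [+--] → (-1.51188, 1.3768, 0.7418)–(-0.314234, 1.3768, 0.472562)  len=1.2275
  (v13,v18,v14) [--+] → (-0.871869, 1.3768, -0.597906)–(-0.314234, 1.3768, -0.472562)  len=0.5715
  (v14,v18,v19) [+--] → (-0.871869, 1.3768, -0.597906)–(-1.51188, 1.3768, -0.7418)  len=0.6560
  (v14,v19,v10) [+-+] → (-1.51188, 1.3768, -0.7418)–(-1.69315, 1.3768, -0.569154)  len=0.2503
  (v10,v19,v15) [+--] → (-1.69315, 1.3768, -0.569154)–(-2.29077, 1.3768, 0)  len=0.8253

Chained into 1 loop(s):
  loop 1: 18 segments, perimeter = 10.2831
Total perimeter = 10.283


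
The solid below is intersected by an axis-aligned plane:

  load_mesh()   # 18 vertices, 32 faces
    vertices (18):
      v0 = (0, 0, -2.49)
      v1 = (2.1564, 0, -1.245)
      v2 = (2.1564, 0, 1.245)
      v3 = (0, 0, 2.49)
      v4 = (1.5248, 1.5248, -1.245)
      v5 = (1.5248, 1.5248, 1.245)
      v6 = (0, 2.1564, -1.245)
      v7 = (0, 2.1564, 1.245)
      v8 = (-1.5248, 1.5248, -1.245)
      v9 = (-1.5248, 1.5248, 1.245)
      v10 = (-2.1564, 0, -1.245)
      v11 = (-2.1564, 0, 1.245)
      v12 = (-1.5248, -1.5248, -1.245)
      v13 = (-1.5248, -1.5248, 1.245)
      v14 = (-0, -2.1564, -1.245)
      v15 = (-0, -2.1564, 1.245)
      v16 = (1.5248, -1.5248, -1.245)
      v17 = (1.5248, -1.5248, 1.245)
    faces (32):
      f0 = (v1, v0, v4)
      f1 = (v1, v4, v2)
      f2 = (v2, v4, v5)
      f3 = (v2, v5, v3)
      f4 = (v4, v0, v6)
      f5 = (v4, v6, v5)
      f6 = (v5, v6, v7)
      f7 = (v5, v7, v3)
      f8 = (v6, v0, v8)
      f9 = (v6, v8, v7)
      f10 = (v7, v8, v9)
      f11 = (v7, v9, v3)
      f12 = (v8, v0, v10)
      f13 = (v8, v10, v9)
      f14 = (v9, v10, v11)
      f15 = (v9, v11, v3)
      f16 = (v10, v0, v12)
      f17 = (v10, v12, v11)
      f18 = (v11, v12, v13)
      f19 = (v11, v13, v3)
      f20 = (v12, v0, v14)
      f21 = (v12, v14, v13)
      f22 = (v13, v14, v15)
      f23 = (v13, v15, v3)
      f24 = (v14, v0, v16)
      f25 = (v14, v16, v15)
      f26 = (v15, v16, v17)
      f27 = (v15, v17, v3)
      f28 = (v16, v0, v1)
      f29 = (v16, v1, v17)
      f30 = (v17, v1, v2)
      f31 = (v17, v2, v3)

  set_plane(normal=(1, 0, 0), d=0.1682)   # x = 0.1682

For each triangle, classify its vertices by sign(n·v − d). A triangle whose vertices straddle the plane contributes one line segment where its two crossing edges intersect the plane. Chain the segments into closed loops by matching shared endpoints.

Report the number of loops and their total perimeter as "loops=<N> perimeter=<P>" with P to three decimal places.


Straddling triangles (12 of 32):
  (v1,v0,v4) [+-+] → (0.1682, 0, -2.39289)–(0.1682, 0.1682, -2.35266)  len=0.1729
  (v2,v5,v3) [++-] → (0.1682, 0.1682, 2.35266)–(0.1682, 0, 2.39289)  len=0.1729
  (v4,v0,v6) [+--] → (0.1682, 0.1682, -2.35266)–(0.1682, 2.08673, -1.245)  len=2.2153
  (v4,v6,v5) [+-+] → (0.1682, 2.08673, -1.245)–(0.1682, 2.08673, -0.970329)  len=0.2747
  (v5,v6,v7) [+--] → (0.1682, 2.08673, -0.970329)–(0.1682, 2.08673, 1.245)  len=2.2153
  (v5,v7,v3) [+--] → (0.1682, 2.08673, 1.245)–(0.1682, 0.1682, 2.35266)  len=2.2153
  (v14,v0,v16) [--+] → (0.1682, -0.1682, -2.35266)–(0.1682, -2.08673, -1.245)  len=2.2153
  (v14,v16,v15) [-+-] → (0.1682, -2.08673, -1.245)–(0.1682, -2.08673, 0.970329)  len=2.2153
  (v15,v16,v17) [-++] → (0.1682, -2.08673, 0.970329)–(0.1682, -2.08673, 1.245)  len=0.2747
  (v15,v17,v3) [-+-] → (0.1682, -2.08673, 1.245)–(0.1682, -0.1682, 2.35266)  len=2.2153
  (v16,v0,v1) [+-+] → (0.1682, -0.1682, -2.35266)–(0.1682, 0, -2.39289)  len=0.1729
  (v17,v2,v3) [++-] → (0.1682, 0, 2.39289)–(0.1682, -0.1682, 2.35266)  len=0.1729

Chained into 1 loop(s):
  loop 1: 12 segments, perimeter = 14.5331
Total perimeter = 14.533

loops=1 perimeter=14.533


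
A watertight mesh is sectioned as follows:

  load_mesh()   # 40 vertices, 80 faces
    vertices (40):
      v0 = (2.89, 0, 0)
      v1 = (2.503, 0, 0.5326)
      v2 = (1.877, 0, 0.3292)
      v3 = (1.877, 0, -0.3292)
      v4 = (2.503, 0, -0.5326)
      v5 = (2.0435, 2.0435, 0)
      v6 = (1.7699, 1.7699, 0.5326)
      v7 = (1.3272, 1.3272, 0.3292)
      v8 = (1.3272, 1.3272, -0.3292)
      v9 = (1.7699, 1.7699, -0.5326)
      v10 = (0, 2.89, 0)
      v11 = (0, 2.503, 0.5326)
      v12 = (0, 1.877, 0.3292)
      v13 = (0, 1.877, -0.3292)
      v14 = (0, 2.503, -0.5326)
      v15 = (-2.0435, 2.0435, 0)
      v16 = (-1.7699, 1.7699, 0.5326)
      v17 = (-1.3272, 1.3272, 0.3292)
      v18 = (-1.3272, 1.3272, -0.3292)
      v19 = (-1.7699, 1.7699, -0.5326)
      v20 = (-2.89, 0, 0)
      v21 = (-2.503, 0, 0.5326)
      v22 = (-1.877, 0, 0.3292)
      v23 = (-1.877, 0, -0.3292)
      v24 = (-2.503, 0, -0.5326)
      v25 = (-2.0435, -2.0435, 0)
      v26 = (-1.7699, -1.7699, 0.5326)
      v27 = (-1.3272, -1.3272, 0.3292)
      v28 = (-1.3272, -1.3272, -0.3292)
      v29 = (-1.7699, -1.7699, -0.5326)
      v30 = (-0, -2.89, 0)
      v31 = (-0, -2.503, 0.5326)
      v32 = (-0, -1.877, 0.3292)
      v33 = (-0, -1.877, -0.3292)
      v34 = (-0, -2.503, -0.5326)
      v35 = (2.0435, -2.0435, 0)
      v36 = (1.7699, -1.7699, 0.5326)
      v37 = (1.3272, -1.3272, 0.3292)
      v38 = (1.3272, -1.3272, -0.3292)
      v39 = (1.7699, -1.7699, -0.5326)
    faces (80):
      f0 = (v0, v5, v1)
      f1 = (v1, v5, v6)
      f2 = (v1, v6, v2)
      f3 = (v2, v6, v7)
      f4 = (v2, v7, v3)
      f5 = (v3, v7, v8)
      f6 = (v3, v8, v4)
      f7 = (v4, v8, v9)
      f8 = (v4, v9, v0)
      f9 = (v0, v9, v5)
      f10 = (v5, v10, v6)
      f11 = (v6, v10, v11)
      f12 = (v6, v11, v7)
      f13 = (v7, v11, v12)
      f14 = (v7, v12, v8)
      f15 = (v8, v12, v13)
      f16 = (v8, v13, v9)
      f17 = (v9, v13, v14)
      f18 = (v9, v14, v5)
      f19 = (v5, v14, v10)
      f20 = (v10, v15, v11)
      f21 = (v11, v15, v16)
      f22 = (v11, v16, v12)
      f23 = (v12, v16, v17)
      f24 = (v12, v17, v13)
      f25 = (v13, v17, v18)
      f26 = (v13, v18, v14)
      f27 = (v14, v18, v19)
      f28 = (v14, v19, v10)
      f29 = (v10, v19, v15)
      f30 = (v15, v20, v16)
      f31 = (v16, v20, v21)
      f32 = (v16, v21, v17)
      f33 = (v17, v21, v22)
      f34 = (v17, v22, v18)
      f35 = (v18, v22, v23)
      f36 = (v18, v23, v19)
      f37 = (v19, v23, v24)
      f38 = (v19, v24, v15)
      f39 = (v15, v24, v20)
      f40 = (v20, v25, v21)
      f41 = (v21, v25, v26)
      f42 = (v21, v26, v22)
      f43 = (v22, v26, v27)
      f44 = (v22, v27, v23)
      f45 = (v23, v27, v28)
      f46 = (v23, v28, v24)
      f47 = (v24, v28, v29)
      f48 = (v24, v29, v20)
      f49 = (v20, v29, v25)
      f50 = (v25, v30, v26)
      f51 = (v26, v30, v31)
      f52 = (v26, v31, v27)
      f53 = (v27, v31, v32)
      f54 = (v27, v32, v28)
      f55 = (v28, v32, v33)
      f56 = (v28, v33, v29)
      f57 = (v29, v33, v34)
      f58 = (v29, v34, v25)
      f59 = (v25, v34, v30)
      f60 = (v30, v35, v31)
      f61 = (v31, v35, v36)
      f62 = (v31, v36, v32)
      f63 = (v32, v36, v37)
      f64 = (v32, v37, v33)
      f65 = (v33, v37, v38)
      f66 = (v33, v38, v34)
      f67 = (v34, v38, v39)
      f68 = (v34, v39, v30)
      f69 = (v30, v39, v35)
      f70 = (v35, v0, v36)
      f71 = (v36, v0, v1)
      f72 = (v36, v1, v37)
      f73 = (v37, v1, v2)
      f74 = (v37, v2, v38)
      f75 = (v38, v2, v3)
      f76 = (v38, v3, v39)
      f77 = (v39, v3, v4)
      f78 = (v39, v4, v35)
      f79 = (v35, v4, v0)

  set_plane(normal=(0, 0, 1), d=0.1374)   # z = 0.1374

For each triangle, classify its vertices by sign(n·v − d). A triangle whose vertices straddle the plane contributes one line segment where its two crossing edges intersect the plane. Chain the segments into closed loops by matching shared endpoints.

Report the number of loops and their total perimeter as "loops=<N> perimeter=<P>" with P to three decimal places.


Straddling triangles (32 of 80):
  (v0,v5,v1) [--+] → (2.16204, 1.51632, 0.1374)–(2.79016, 0, 0.1374)  len=1.6413
  (v1,v5,v6) [+-+] → (2.16204, 1.51632, 0.1374)–(1.97292, 1.97292, 0.1374)  len=0.4942
  (v2,v7,v3) [++-] → (1.48736, 0.94057, 0.1374)–(1.877, 0, 0.1374)  len=1.0181
  (v3,v7,v8) [-+-] → (1.48736, 0.94057, 0.1374)–(1.3272, 1.3272, 0.1374)  len=0.4185
  (v5,v10,v6) [--+] → (0.456598, 2.60104, 0.1374)–(1.97292, 1.97292, 0.1374)  len=1.6413
  (v6,v10,v11) [+-+] → (0.456598, 2.60104, 0.1374)–(0, 2.79016, 0.1374)  len=0.4942
  (v7,v12,v8) [++-] → (0.38663, 1.71684, 0.1374)–(1.3272, 1.3272, 0.1374)  len=1.0181
  (v8,v12,v13) [-+-] → (0.38663, 1.71684, 0.1374)–(0, 1.877, 0.1374)  len=0.4185
  (v10,v15,v11) [--+] → (-1.51632, 2.16204, 0.1374)–(0, 2.79016, 0.1374)  len=1.6413
  (v11,v15,v16) [+-+] → (-1.51632, 2.16204, 0.1374)–(-1.97292, 1.97292, 0.1374)  len=0.4942
  (v12,v17,v13) [++-] → (-0.94057, 1.48736, 0.1374)–(0, 1.877, 0.1374)  len=1.0181
  (v13,v17,v18) [-+-] → (-0.94057, 1.48736, 0.1374)–(-1.3272, 1.3272, 0.1374)  len=0.4185
  (v15,v20,v16) [--+] → (-2.60104, 0.456598, 0.1374)–(-1.97292, 1.97292, 0.1374)  len=1.6413
  (v16,v20,v21) [+-+] → (-2.60104, 0.456598, 0.1374)–(-2.79016, 0, 0.1374)  len=0.4942
  (v17,v22,v18) [++-] → (-1.71684, 0.38663, 0.1374)–(-1.3272, 1.3272, 0.1374)  len=1.0181
  (v18,v22,v23) [-+-] → (-1.71684, 0.38663, 0.1374)–(-1.877, 0, 0.1374)  len=0.4185
  (v20,v25,v21) [--+] → (-2.16204, -1.51632, 0.1374)–(-2.79016, 0, 0.1374)  len=1.6413
  (v21,v25,v26) [+-+] → (-2.16204, -1.51632, 0.1374)–(-1.97292, -1.97292, 0.1374)  len=0.4942
  (v22,v27,v23) [++-] → (-1.48736, -0.94057, 0.1374)–(-1.877, 0, 0.1374)  len=1.0181
  (v23,v27,v28) [-+-] → (-1.48736, -0.94057, 0.1374)–(-1.3272, -1.3272, 0.1374)  len=0.4185
  (v25,v30,v26) [--+] → (-0.456598, -2.60104, 0.1374)–(-1.97292, -1.97292, 0.1374)  len=1.6413
  (v26,v30,v31) [+-+] → (-0.456598, -2.60104, 0.1374)–(0, -2.79016, 0.1374)  len=0.4942
  (v27,v32,v28) [++-] → (-0.38663, -1.71684, 0.1374)–(-1.3272, -1.3272, 0.1374)  len=1.0181
  (v28,v32,v33) [-+-] → (-0.38663, -1.71684, 0.1374)–(0, -1.877, 0.1374)  len=0.4185
  (v30,v35,v31) [--+] → (1.51632, -2.16204, 0.1374)–(0, -2.79016, 0.1374)  len=1.6413
  (v31,v35,v36) [+-+] → (1.51632, -2.16204, 0.1374)–(1.97292, -1.97292, 0.1374)  len=0.4942
  (v32,v37,v33) [++-] → (0.94057, -1.48736, 0.1374)–(0, -1.877, 0.1374)  len=1.0181
  (v33,v37,v38) [-+-] → (0.94057, -1.48736, 0.1374)–(1.3272, -1.3272, 0.1374)  len=0.4185
  (v35,v0,v36) [--+] → (2.60104, -0.456598, 0.1374)–(1.97292, -1.97292, 0.1374)  len=1.6413
  (v36,v0,v1) [+-+] → (2.60104, -0.456598, 0.1374)–(2.79016, 0, 0.1374)  len=0.4942
  (v37,v2,v38) [++-] → (1.71684, -0.38663, 0.1374)–(1.3272, -1.3272, 0.1374)  len=1.0181
  (v38,v2,v3) [-+-] → (1.71684, -0.38663, 0.1374)–(1.877, 0, 0.1374)  len=0.4185

Chained into 2 loop(s):
  loop 1: 16 segments, perimeter = 17.0839
  loop 2: 16 segments, perimeter = 11.4926
Total perimeter = 28.576

loops=2 perimeter=28.576


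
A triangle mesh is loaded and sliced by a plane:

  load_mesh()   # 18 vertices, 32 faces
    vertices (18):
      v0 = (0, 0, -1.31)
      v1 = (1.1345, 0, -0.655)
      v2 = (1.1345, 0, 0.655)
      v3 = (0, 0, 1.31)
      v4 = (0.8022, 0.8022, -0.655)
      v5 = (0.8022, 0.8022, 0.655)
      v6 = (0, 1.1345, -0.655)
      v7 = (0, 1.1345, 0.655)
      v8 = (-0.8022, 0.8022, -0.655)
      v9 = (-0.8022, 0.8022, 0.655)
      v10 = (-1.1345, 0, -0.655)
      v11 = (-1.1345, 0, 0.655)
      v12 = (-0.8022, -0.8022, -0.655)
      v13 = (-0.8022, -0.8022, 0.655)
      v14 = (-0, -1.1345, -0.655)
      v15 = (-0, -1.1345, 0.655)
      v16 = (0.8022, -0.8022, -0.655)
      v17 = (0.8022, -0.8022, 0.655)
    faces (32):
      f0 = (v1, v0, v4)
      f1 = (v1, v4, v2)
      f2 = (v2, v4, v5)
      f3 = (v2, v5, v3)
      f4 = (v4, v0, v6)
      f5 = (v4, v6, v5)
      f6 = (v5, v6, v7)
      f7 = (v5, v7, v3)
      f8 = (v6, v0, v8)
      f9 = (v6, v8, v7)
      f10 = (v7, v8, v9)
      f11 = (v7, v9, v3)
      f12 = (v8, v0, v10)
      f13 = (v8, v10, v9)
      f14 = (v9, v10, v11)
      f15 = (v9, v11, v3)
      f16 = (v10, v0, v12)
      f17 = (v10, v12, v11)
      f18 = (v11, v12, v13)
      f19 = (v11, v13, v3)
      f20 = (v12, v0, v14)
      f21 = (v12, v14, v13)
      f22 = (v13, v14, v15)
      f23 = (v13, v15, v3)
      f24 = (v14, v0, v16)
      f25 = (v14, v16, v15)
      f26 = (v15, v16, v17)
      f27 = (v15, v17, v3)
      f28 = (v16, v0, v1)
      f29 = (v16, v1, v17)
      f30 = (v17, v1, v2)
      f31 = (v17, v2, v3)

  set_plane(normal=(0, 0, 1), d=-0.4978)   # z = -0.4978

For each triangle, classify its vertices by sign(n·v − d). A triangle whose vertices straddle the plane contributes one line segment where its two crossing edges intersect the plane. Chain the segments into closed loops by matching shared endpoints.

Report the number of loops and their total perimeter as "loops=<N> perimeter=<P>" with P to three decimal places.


Straddling triangles (16 of 32):
  (v1,v4,v2) [--+] → (0.842076, 0.705936, -0.4978)–(1.1345, 0, -0.4978)  len=0.7641
  (v2,v4,v5) [+-+] → (0.842076, 0.705936, -0.4978)–(0.8022, 0.8022, -0.4978)  len=0.1042
  (v4,v6,v5) [--+] → (0.096264, 1.09462, -0.4978)–(0.8022, 0.8022, -0.4978)  len=0.7641
  (v5,v6,v7) [+-+] → (0.096264, 1.09462, -0.4978)–(0, 1.1345, -0.4978)  len=0.1042
  (v6,v8,v7) [--+] → (-0.705936, 0.842076, -0.4978)–(0, 1.1345, -0.4978)  len=0.7641
  (v7,v8,v9) [+-+] → (-0.705936, 0.842076, -0.4978)–(-0.8022, 0.8022, -0.4978)  len=0.1042
  (v8,v10,v9) [--+] → (-1.09462, 0.096264, -0.4978)–(-0.8022, 0.8022, -0.4978)  len=0.7641
  (v9,v10,v11) [+-+] → (-1.09462, 0.096264, -0.4978)–(-1.1345, 0, -0.4978)  len=0.1042
  (v10,v12,v11) [--+] → (-0.842076, -0.705936, -0.4978)–(-1.1345, 0, -0.4978)  len=0.7641
  (v11,v12,v13) [+-+] → (-0.842076, -0.705936, -0.4978)–(-0.8022, -0.8022, -0.4978)  len=0.1042
  (v12,v14,v13) [--+] → (-0.096264, -1.09462, -0.4978)–(-0.8022, -0.8022, -0.4978)  len=0.7641
  (v13,v14,v15) [+-+] → (-0.096264, -1.09462, -0.4978)–(0, -1.1345, -0.4978)  len=0.1042
  (v14,v16,v15) [--+] → (0.705936, -0.842076, -0.4978)–(0, -1.1345, -0.4978)  len=0.7641
  (v15,v16,v17) [+-+] → (0.705936, -0.842076, -0.4978)–(0.8022, -0.8022, -0.4978)  len=0.1042
  (v16,v1,v17) [--+] → (1.09462, -0.096264, -0.4978)–(0.8022, -0.8022, -0.4978)  len=0.7641
  (v17,v1,v2) [+-+] → (1.09462, -0.096264, -0.4978)–(1.1345, 0, -0.4978)  len=0.1042

Chained into 1 loop(s):
  loop 1: 16 segments, perimeter = 6.9464
Total perimeter = 6.946

loops=1 perimeter=6.946


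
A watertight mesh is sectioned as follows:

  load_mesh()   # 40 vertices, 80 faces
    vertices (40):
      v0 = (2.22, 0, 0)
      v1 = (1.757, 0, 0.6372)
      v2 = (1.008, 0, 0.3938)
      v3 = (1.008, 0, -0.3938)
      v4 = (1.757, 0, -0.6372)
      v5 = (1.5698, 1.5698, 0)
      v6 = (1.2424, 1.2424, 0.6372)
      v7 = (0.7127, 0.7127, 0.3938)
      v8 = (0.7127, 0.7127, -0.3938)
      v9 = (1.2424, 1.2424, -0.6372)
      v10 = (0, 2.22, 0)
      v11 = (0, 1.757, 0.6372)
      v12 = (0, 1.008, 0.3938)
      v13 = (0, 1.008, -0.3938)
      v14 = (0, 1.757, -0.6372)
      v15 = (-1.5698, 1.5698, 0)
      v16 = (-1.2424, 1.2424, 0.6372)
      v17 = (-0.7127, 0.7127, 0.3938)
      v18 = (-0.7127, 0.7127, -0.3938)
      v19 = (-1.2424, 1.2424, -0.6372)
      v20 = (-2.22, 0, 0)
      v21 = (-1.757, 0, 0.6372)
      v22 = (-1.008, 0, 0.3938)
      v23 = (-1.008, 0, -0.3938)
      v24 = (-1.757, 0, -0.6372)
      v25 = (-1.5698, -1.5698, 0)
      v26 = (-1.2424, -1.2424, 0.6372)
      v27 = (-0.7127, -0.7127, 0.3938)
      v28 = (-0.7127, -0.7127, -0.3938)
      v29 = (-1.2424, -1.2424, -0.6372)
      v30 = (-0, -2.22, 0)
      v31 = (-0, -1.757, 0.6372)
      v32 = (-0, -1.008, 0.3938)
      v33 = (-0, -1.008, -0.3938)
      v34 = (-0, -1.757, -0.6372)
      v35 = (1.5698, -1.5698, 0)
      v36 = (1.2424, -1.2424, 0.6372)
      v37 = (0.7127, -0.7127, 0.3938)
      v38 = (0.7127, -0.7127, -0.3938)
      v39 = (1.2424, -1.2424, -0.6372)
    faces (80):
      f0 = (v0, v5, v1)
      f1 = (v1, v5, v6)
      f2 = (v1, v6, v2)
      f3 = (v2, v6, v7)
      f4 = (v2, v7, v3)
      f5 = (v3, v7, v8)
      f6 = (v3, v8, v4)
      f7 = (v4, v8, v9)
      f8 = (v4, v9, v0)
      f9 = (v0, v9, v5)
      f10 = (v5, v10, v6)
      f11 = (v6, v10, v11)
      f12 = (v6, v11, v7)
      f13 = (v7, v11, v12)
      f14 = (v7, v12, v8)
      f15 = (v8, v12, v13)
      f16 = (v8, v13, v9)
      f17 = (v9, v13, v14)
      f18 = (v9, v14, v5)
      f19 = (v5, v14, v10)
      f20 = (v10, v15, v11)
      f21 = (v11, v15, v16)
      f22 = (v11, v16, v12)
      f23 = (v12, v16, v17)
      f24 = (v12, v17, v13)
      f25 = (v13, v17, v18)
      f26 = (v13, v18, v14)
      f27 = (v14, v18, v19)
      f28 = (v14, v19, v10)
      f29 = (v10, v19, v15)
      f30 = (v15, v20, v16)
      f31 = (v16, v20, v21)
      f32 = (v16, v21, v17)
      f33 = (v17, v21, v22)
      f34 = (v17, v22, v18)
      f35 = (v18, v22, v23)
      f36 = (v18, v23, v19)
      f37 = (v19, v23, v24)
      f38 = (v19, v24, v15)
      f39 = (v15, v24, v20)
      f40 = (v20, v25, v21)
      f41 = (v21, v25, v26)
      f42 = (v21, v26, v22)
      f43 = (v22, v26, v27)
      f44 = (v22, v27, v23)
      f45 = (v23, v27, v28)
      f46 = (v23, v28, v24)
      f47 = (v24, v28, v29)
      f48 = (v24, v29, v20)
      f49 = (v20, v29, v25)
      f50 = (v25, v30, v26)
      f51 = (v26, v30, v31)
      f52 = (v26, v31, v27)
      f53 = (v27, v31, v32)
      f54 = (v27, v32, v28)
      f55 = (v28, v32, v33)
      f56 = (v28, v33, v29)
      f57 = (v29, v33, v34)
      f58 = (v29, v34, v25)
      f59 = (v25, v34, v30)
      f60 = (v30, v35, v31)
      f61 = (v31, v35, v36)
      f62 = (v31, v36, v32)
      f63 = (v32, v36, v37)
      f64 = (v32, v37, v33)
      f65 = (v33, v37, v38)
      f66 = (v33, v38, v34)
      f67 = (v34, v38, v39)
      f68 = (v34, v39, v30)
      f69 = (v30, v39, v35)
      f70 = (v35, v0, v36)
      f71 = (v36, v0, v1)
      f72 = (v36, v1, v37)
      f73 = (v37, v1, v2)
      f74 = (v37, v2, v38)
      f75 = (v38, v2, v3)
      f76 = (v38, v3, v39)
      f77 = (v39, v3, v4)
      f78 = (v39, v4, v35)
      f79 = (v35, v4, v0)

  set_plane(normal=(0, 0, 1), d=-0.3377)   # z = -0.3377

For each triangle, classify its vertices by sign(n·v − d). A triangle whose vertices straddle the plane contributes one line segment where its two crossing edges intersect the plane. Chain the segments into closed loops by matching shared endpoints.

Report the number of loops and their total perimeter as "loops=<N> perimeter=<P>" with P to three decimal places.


loops=2 perimeter=18.262

Straddling triangles (32 of 80):
  (v2,v7,v3) [++-] → (0.986966, 0.0507649, -0.3377)–(1.008, 0, -0.3377)  len=0.0550
  (v3,v7,v8) [-+-] → (0.986966, 0.0507649, -0.3377)–(0.7127, 0.7127, -0.3377)  len=0.7165
  (v4,v9,v0) [--+] → (1.7019, 0.658441, -0.3377)–(1.97462, 0, -0.3377)  len=0.7127
  (v0,v9,v5) [+-+] → (1.7019, 0.658441, -0.3377)–(1.39629, 1.39629, -0.3377)  len=0.7986
  (v7,v12,v8) [++-] → (0.661935, 0.733734, -0.3377)–(0.7127, 0.7127, -0.3377)  len=0.0550
  (v8,v12,v13) [-+-] → (0.661935, 0.733734, -0.3377)–(0, 1.008, -0.3377)  len=0.7165
  (v9,v14,v5) [--+] → (0.737845, 1.66901, -0.3377)–(1.39629, 1.39629, -0.3377)  len=0.7127
  (v5,v14,v10) [+-+] → (0.737845, 1.66901, -0.3377)–(0, 1.97462, -0.3377)  len=0.7986
  (v12,v17,v13) [++-] → (-0.0507649, 0.986966, -0.3377)–(0, 1.008, -0.3377)  len=0.0550
  (v13,v17,v18) [-+-] → (-0.0507649, 0.986966, -0.3377)–(-0.7127, 0.7127, -0.3377)  len=0.7165
  (v14,v19,v10) [--+] → (-0.658441, 1.7019, -0.3377)–(0, 1.97462, -0.3377)  len=0.7127
  (v10,v19,v15) [+-+] → (-0.658441, 1.7019, -0.3377)–(-1.39629, 1.39629, -0.3377)  len=0.7986
  (v17,v22,v18) [++-] → (-0.733734, 0.661935, -0.3377)–(-0.7127, 0.7127, -0.3377)  len=0.0550
  (v18,v22,v23) [-+-] → (-0.733734, 0.661935, -0.3377)–(-1.008, 0, -0.3377)  len=0.7165
  (v19,v24,v15) [--+] → (-1.66901, 0.737845, -0.3377)–(-1.39629, 1.39629, -0.3377)  len=0.7127
  (v15,v24,v20) [+-+] → (-1.66901, 0.737845, -0.3377)–(-1.97462, 0, -0.3377)  len=0.7986
  (v22,v27,v23) [++-] → (-0.986966, -0.0507649, -0.3377)–(-1.008, 0, -0.3377)  len=0.0550
  (v23,v27,v28) [-+-] → (-0.986966, -0.0507649, -0.3377)–(-0.7127, -0.7127, -0.3377)  len=0.7165
  (v24,v29,v20) [--+] → (-1.7019, -0.658441, -0.3377)–(-1.97462, 0, -0.3377)  len=0.7127
  (v20,v29,v25) [+-+] → (-1.7019, -0.658441, -0.3377)–(-1.39629, -1.39629, -0.3377)  len=0.7986
  (v27,v32,v28) [++-] → (-0.661935, -0.733734, -0.3377)–(-0.7127, -0.7127, -0.3377)  len=0.0550
  (v28,v32,v33) [-+-] → (-0.661935, -0.733734, -0.3377)–(0, -1.008, -0.3377)  len=0.7165
  (v29,v34,v25) [--+] → (-0.737845, -1.66901, -0.3377)–(-1.39629, -1.39629, -0.3377)  len=0.7127
  (v25,v34,v30) [+-+] → (-0.737845, -1.66901, -0.3377)–(0, -1.97462, -0.3377)  len=0.7986
  (v32,v37,v33) [++-] → (0.0507649, -0.986966, -0.3377)–(0, -1.008, -0.3377)  len=0.0550
  (v33,v37,v38) [-+-] → (0.0507649, -0.986966, -0.3377)–(0.7127, -0.7127, -0.3377)  len=0.7165
  (v34,v39,v30) [--+] → (0.658441, -1.7019, -0.3377)–(0, -1.97462, -0.3377)  len=0.7127
  (v30,v39,v35) [+-+] → (0.658441, -1.7019, -0.3377)–(1.39629, -1.39629, -0.3377)  len=0.7986
  (v37,v2,v38) [++-] → (0.733734, -0.661935, -0.3377)–(0.7127, -0.7127, -0.3377)  len=0.0550
  (v38,v2,v3) [-+-] → (0.733734, -0.661935, -0.3377)–(1.008, 0, -0.3377)  len=0.7165
  (v39,v4,v35) [--+] → (1.66901, -0.737845, -0.3377)–(1.39629, -1.39629, -0.3377)  len=0.7127
  (v35,v4,v0) [+-+] → (1.66901, -0.737845, -0.3377)–(1.97462, 0, -0.3377)  len=0.7986

Chained into 2 loop(s):
  loop 1: 16 segments, perimeter = 6.1716
  loop 2: 16 segments, perimeter = 12.0906
Total perimeter = 18.262


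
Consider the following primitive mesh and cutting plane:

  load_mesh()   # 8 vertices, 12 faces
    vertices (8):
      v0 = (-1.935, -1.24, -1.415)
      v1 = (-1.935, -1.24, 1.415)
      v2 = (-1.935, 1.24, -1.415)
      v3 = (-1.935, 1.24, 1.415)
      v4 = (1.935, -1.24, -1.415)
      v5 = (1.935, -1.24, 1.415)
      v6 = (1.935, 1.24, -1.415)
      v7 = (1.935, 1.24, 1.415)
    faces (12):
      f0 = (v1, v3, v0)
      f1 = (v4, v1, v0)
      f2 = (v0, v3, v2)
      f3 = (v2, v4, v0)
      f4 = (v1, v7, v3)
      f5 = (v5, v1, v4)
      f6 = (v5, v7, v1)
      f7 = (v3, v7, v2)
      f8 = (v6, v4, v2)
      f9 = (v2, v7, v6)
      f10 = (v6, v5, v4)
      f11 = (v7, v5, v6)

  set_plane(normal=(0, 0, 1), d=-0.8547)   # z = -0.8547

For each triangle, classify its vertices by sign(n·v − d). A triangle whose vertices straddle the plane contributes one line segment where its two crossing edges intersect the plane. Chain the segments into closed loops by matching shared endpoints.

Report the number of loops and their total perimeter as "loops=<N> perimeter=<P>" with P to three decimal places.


loops=1 perimeter=12.700

Straddling triangles (8 of 12):
  (v1,v3,v0) [++-] → (-1.935, -0.748995, -0.8547)–(-1.935, -1.24, -0.8547)  len=0.4910
  (v4,v1,v0) [-+-] → (1.16879, -1.24, -0.8547)–(-1.935, -1.24, -0.8547)  len=3.1038
  (v0,v3,v2) [-+-] → (-1.935, -0.748995, -0.8547)–(-1.935, 1.24, -0.8547)  len=1.9890
  (v5,v1,v4) [++-] → (1.16879, -1.24, -0.8547)–(1.935, -1.24, -0.8547)  len=0.7662
  (v3,v7,v2) [++-] → (-1.16879, 1.24, -0.8547)–(-1.935, 1.24, -0.8547)  len=0.7662
  (v2,v7,v6) [-+-] → (-1.16879, 1.24, -0.8547)–(1.935, 1.24, -0.8547)  len=3.1038
  (v6,v5,v4) [-+-] → (1.935, 0.748995, -0.8547)–(1.935, -1.24, -0.8547)  len=1.9890
  (v7,v5,v6) [++-] → (1.935, 0.748995, -0.8547)–(1.935, 1.24, -0.8547)  len=0.4910

Chained into 1 loop(s):
  loop 1: 8 segments, perimeter = 12.7000
Total perimeter = 12.700


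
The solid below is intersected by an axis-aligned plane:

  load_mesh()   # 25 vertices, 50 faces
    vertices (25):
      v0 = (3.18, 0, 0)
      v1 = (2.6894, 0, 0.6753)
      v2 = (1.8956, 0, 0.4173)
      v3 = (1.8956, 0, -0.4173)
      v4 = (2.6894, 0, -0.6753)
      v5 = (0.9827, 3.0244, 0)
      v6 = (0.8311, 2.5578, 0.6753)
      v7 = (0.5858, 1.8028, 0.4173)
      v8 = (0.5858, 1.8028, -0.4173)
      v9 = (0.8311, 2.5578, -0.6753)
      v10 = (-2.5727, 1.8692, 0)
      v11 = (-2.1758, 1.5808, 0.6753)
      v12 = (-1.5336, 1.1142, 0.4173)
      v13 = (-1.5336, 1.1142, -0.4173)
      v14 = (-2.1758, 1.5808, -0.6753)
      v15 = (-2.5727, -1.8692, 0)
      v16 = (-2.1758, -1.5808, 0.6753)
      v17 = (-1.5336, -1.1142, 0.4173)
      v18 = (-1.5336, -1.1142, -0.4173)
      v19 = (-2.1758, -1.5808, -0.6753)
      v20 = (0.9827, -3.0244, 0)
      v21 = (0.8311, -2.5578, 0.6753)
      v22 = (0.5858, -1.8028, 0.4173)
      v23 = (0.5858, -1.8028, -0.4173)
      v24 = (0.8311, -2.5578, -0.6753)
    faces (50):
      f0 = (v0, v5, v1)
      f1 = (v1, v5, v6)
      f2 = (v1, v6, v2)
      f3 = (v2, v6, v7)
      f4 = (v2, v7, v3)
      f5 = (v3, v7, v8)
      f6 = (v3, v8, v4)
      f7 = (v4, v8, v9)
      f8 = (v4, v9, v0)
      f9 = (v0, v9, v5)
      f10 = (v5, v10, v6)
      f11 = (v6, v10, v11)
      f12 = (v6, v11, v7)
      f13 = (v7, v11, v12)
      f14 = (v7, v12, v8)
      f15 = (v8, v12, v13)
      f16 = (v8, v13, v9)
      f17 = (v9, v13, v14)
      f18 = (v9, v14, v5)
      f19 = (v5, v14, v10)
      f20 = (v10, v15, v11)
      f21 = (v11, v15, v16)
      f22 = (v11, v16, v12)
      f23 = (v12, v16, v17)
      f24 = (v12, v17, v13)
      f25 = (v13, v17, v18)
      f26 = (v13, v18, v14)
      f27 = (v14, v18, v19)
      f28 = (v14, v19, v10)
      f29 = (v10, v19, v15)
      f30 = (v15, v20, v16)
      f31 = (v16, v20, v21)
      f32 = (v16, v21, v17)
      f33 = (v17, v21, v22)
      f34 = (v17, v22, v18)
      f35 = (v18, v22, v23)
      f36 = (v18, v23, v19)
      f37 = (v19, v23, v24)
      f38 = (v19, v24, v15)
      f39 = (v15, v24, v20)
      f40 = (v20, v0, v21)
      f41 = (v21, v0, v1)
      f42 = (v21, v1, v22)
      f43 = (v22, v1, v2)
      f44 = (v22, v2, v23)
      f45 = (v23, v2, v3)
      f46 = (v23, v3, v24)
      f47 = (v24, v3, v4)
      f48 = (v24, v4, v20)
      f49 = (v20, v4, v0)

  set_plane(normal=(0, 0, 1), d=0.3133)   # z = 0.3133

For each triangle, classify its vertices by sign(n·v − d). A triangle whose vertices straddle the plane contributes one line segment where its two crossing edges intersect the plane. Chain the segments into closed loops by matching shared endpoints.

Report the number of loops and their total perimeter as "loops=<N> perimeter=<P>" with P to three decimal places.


loops=2 perimeter=28.496

Straddling triangles (20 of 50):
  (v0,v5,v1) [--+] → (1.77451, 1.62125, 0.3133)–(2.95239, 0, 0.3133)  len=2.0040
  (v1,v5,v6) [+-+] → (1.77451, 1.62125, 0.3133)–(0.912366, 2.80792, 0.3133)  len=1.4668
  (v2,v7,v3) [++-] → (0.749015, 1.57815, 0.3133)–(1.8956, 0, 0.3133)  len=1.9507
  (v3,v7,v8) [-+-] → (0.749015, 1.57815, 0.3133)–(0.5858, 1.8028, 0.3133)  len=0.2777
  (v5,v10,v6) [--+] → (-0.993534, 2.18867, 0.3133)–(0.912366, 2.80792, 0.3133)  len=2.0040
  (v6,v10,v11) [+-+] → (-0.993534, 2.18867, 0.3133)–(-2.38856, 1.7354, 0.3133)  len=1.4668
  (v7,v12,v8) [++-] → (-1.2695, 1.20001, 0.3133)–(0.5858, 1.8028, 0.3133)  len=1.9508
  (v8,v12,v13) [-+-] → (-1.2695, 1.20001, 0.3133)–(-1.5336, 1.1142, 0.3133)  len=0.2777
  (v10,v15,v11) [--+] → (-2.38856, -0.2686, 0.3133)–(-2.38856, 1.7354, 0.3133)  len=2.0040
  (v11,v15,v16) [+-+] → (-2.38856, -0.2686, 0.3133)–(-2.38856, -1.7354, 0.3133)  len=1.4668
  (v12,v17,v13) [++-] → (-1.5336, -0.836518, 0.3133)–(-1.5336, 1.1142, 0.3133)  len=1.9507
  (v13,v17,v18) [-+-] → (-1.5336, -0.836518, 0.3133)–(-1.5336, -1.1142, 0.3133)  len=0.2777
  (v15,v20,v16) [--+] → (-0.482661, -2.35465, 0.3133)–(-2.38856, -1.7354, 0.3133)  len=2.0040
  (v16,v20,v21) [+-+] → (-0.482661, -2.35465, 0.3133)–(0.912366, -2.80792, 0.3133)  len=1.4668
  (v17,v22,v18) [++-] → (0.3217, -1.71699, 0.3133)–(-1.5336, -1.1142, 0.3133)  len=1.9508
  (v18,v22,v23) [-+-] → (0.3217, -1.71699, 0.3133)–(0.5858, -1.8028, 0.3133)  len=0.2777
  (v20,v0,v21) [--+] → (2.09025, -1.18667, 0.3133)–(0.912366, -2.80792, 0.3133)  len=2.0040
  (v21,v0,v1) [+-+] → (2.09025, -1.18667, 0.3133)–(2.95239, 0, 0.3133)  len=1.4668
  (v22,v2,v23) [++-] → (1.73239, -0.224648, 0.3133)–(0.5858, -1.8028, 0.3133)  len=1.9507
  (v23,v2,v3) [-+-] → (1.73239, -0.224648, 0.3133)–(1.8956, 0, 0.3133)  len=0.2777

Chained into 2 loop(s):
  loop 1: 10 segments, perimeter = 17.3539
  loop 2: 10 segments, perimeter = 11.1421
Total perimeter = 28.496


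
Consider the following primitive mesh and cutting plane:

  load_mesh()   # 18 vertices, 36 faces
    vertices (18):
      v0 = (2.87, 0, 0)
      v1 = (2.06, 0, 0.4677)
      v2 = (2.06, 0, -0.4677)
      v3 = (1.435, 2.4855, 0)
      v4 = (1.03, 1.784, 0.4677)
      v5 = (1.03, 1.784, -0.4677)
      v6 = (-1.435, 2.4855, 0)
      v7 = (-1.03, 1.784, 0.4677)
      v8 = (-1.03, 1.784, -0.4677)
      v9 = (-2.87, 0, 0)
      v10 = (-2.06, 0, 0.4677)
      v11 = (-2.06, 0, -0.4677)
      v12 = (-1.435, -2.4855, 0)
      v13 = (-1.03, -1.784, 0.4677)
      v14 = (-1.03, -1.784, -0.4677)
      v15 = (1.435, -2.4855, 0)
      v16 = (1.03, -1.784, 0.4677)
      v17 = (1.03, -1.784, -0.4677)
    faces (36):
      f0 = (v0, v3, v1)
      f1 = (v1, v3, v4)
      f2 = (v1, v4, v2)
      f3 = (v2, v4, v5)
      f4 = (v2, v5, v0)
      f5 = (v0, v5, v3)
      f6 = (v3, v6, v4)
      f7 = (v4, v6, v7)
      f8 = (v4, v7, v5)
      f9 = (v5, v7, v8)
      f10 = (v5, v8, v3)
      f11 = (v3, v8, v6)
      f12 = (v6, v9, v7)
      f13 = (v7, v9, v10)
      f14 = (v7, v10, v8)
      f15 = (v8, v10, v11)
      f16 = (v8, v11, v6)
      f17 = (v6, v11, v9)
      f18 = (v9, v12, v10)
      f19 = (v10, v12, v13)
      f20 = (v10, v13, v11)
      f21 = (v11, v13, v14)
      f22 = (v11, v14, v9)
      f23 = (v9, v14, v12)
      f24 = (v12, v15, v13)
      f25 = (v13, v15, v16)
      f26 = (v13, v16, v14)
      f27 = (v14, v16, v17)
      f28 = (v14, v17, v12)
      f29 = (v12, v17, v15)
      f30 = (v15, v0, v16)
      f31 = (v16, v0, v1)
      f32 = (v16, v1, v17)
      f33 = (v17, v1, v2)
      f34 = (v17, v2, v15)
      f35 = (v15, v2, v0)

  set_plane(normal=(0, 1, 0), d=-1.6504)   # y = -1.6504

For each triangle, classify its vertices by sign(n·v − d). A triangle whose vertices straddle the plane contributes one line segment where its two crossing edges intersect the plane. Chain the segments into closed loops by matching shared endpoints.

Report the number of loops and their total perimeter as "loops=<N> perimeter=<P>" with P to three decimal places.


loops=2 perimeter=5.612

Straddling triangles (12 of 36):
  (v9,v12,v10) [+-+] → (-1.91714, -1.6504, 0)–(-1.64499, -1.6504, 0.157142)  len=0.3143
  (v10,v12,v13) [+--] → (-1.64499, -1.6504, 0.157142)–(-1.10713, -1.6504, 0.4677)  len=0.6211
  (v10,v13,v11) [+-+] → (-1.10713, -1.6504, 0.4677)–(-1.10713, -1.6504, 0.39765)  len=0.0701
  (v11,v13,v14) [+--] → (-1.10713, -1.6504, 0.39765)–(-1.10713, -1.6504, -0.4677)  len=0.8653
  (v11,v14,v9) [+-+] → (-1.10713, -1.6504, -0.4677)–(-1.16779, -1.6504, -0.432675)  len=0.0700
  (v9,v14,v12) [+--] → (-1.16779, -1.6504, -0.432675)–(-1.91714, -1.6504, 0)  len=0.8653
  (v15,v0,v16) [-+-] → (1.91714, -1.6504, 0)–(1.16779, -1.6504, 0.432675)  len=0.8653
  (v16,v0,v1) [-++] → (1.16779, -1.6504, 0.432675)–(1.10713, -1.6504, 0.4677)  len=0.0700
  (v16,v1,v17) [-+-] → (1.10713, -1.6504, 0.4677)–(1.10713, -1.6504, -0.39765)  len=0.8653
  (v17,v1,v2) [-++] → (1.10713, -1.6504, -0.39765)–(1.10713, -1.6504, -0.4677)  len=0.0701
  (v17,v2,v15) [-+-] → (1.10713, -1.6504, -0.4677)–(1.64499, -1.6504, -0.157142)  len=0.6211
  (v15,v2,v0) [-++] → (1.64499, -1.6504, -0.157142)–(1.91714, -1.6504, 0)  len=0.3143

Chained into 2 loop(s):
  loop 1: 6 segments, perimeter = 2.8061
  loop 2: 6 segments, perimeter = 2.8061
Total perimeter = 5.612


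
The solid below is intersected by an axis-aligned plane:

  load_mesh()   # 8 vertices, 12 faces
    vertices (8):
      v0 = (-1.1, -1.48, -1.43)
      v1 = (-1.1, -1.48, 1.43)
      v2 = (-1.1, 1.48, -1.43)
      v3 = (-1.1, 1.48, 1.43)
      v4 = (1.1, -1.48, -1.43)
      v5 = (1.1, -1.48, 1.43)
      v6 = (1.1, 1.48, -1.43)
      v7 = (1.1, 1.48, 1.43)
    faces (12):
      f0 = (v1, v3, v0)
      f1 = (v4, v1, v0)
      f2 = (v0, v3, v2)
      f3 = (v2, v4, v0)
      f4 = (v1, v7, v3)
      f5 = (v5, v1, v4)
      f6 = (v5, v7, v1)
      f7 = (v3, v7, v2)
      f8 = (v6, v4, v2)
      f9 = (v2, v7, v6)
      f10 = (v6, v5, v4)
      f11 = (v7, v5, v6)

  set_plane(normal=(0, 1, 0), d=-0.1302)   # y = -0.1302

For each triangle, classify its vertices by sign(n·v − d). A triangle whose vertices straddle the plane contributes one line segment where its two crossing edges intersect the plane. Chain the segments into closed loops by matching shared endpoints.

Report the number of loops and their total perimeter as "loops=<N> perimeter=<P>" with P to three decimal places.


Straddling triangles (8 of 12):
  (v1,v3,v0) [-+-] → (-1.1, -0.1302, 1.43)–(-1.1, -0.1302, -0.125801)  len=1.5558
  (v0,v3,v2) [-++] → (-1.1, -0.1302, -0.125801)–(-1.1, -0.1302, -1.43)  len=1.3042
  (v2,v4,v0) [+--] → (0.0967703, -0.1302, -1.43)–(-1.1, -0.1302, -1.43)  len=1.1968
  (v1,v7,v3) [-++] → (-0.0967703, -0.1302, 1.43)–(-1.1, -0.1302, 1.43)  len=1.0032
  (v5,v7,v1) [-+-] → (1.1, -0.1302, 1.43)–(-0.0967703, -0.1302, 1.43)  len=1.1968
  (v6,v4,v2) [+-+] → (1.1, -0.1302, -1.43)–(0.0967703, -0.1302, -1.43)  len=1.0032
  (v6,v5,v4) [+--] → (1.1, -0.1302, 0.125801)–(1.1, -0.1302, -1.43)  len=1.5558
  (v7,v5,v6) [+-+] → (1.1, -0.1302, 1.43)–(1.1, -0.1302, 0.125801)  len=1.3042

Chained into 1 loop(s):
  loop 1: 8 segments, perimeter = 10.1200
Total perimeter = 10.120

loops=1 perimeter=10.120


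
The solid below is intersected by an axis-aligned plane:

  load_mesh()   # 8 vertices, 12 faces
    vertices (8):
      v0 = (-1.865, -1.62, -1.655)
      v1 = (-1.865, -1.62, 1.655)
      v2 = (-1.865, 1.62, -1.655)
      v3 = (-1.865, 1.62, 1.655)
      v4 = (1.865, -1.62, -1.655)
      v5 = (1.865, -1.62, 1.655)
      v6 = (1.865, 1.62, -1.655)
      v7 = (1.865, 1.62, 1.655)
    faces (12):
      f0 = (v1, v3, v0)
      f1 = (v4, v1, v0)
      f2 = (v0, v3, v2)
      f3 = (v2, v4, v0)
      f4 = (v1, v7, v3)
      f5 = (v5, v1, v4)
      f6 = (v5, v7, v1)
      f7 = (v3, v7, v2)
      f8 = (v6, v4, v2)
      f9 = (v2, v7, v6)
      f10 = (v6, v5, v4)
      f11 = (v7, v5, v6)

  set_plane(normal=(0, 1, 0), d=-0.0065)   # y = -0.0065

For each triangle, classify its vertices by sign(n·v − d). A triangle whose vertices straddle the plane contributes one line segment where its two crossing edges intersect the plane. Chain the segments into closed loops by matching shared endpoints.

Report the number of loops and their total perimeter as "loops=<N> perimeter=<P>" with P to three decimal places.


loops=1 perimeter=14.080

Straddling triangles (8 of 12):
  (v1,v3,v0) [-+-] → (-1.865, -0.0065, 1.655)–(-1.865, -0.0065, -0.00664043)  len=1.6616
  (v0,v3,v2) [-++] → (-1.865, -0.0065, -0.00664043)–(-1.865, -0.0065, -1.655)  len=1.6484
  (v2,v4,v0) [+--] → (0.00748302, -0.0065, -1.655)–(-1.865, -0.0065, -1.655)  len=1.8725
  (v1,v7,v3) [-++] → (-0.00748302, -0.0065, 1.655)–(-1.865, -0.0065, 1.655)  len=1.8575
  (v5,v7,v1) [-+-] → (1.865, -0.0065, 1.655)–(-0.00748302, -0.0065, 1.655)  len=1.8725
  (v6,v4,v2) [+-+] → (1.865, -0.0065, -1.655)–(0.00748302, -0.0065, -1.655)  len=1.8575
  (v6,v5,v4) [+--] → (1.865, -0.0065, 0.00664043)–(1.865, -0.0065, -1.655)  len=1.6616
  (v7,v5,v6) [+-+] → (1.865, -0.0065, 1.655)–(1.865, -0.0065, 0.00664043)  len=1.6484

Chained into 1 loop(s):
  loop 1: 8 segments, perimeter = 14.0800
Total perimeter = 14.080
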